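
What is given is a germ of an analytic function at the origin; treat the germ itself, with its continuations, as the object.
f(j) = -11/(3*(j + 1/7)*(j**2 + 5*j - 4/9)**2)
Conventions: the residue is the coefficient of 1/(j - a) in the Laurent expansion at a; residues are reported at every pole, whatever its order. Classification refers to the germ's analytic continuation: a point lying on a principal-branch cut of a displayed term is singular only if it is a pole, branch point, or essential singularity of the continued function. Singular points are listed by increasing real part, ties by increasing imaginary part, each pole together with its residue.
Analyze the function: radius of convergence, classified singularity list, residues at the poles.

Radius of convergence at 0: -5/2 + (1/6)*sqrt(241).
At -5/2 - (1/6)*sqrt(241): a pole of order 2; residue 713097/504008 - (2637184473/29273288648)*sqrt(241).
At -1/7: a pole of order 1; residue -713097/252004.
At -5/2 + (1/6)*sqrt(241): a pole of order 2; residue 713097/504008 + (2637184473/29273288648)*sqrt(241).

Denominator factor (j + 1/7): pole of order 1 at -1/7, modulus 1/7.
Denominator factor (j**2 + 5*j - 4/9)^2: discriminant 241/9, real irrational roots -5/2 + (1/6)*sqrt(241) and -5/2 - (1/6)*sqrt(241); poles of order 2, moduli -5/2 + (1/6)*sqrt(241) and 5/2 + (1/6)*sqrt(241).
The radius of convergence is the smallest modulus among the singular points: -5/2 + (1/6)*sqrt(241).
The factor j**2 + 5*j - 4/9 splits as (j - a)(j - a') with a = -5/2 - (1/6)*sqrt(241), a' = -5/2 + (1/6)*sqrt(241). At the order-2 pole a set g(j) = (j - a)^2*f(j) = [-11/(3*(j + 1/7))] / (j - a')^2.
Order-2 pole: residue = g'(a); g'(-5/2 - (1/6)*sqrt(241)) = 713097/504008 - (2637184473/29273288648)*sqrt(241), so the residue is 713097/504008 - (2637184473/29273288648)*sqrt(241).
At the order-1 pole -1/7 set g(j) = (j - (-1/7))*f(j) = -11/(3*(j**2 + 5*j - 4/9)**2).
Simple pole: residue = g(a) at a = -1/7, which is -713097/252004.
The factor j**2 + 5*j - 4/9 splits as (j - a)(j - a') with a = -5/2 + (1/6)*sqrt(241), a' = -5/2 - (1/6)*sqrt(241). At the order-2 pole a set g(j) = (j - a)^2*f(j) = [-11/(3*(j + 1/7))] / (j - a')^2.
Order-2 pole: residue = g'(a); g'(-5/2 + (1/6)*sqrt(241)) = 713097/504008 + (2637184473/29273288648)*sqrt(241), so the residue is 713097/504008 + (2637184473/29273288648)*sqrt(241).
List the singular points by increasing real part (a conjugate pair: the negative imaginary part first).


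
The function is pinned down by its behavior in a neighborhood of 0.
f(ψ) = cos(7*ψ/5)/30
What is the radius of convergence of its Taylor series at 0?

The factor cos(7*ψ/5) is entire and contributes no finite singular point.
The polynomial part has no poles.
No finite singular points: the Taylor series at 0 converges everywhere.

The radius of convergence is infinite.


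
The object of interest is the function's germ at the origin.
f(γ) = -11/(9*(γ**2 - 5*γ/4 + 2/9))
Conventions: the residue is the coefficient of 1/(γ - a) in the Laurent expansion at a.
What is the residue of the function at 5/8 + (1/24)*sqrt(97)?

The residue is -(44/291)*sqrt(97).

The factor γ**2 - 5*γ/4 + 2/9 splits as (γ - a)(γ - a') with a = 5/8 + (1/24)*sqrt(97), a' = 5/8 - (1/24)*sqrt(97). At the order-1 pole a set g(γ) = (γ - a)*f(γ) = [-11/9] / (γ - a').
Simple pole: residue = g(a) at a = 5/8 + (1/24)*sqrt(97), which is -(44/291)*sqrt(97).


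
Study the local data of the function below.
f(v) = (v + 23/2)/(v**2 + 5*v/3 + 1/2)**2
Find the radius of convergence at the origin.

The radius of convergence is 5/6 - (1/6)*sqrt(7).

Denominator factor (v**2 + 5*v/3 + 1/2)^2: discriminant 7/9, real irrational roots -5/6 + (1/6)*sqrt(7) and -5/6 - (1/6)*sqrt(7); poles of order 2, moduli 5/6 - (1/6)*sqrt(7) and 5/6 + (1/6)*sqrt(7).
The radius of convergence is the smallest modulus among the singular points: 5/6 - (1/6)*sqrt(7).


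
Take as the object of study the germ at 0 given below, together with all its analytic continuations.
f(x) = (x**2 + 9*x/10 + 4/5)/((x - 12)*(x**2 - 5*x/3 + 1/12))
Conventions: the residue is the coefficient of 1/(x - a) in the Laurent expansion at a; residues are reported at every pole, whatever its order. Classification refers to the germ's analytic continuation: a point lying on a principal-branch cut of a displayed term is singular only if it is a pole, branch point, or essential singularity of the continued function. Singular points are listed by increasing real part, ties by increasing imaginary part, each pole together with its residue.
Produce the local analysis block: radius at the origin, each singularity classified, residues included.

Radius of convergence at 0: 5/6 - (1/6)*sqrt(22).
At 5/6 - (1/6)*sqrt(22): a pole of order 1; residue -1891/14890 + (3011/81895)*sqrt(22).
At 5/6 + (1/6)*sqrt(22): a pole of order 1; residue -1891/14890 - (3011/81895)*sqrt(22).
At 12: a pole of order 1; residue 9336/7445.

Denominator factor (x**2 - 5*x/3 + 1/12): discriminant 22/9, real irrational roots 5/6 + (1/6)*sqrt(22) and 5/6 - (1/6)*sqrt(22); poles of order 1, moduli 5/6 + (1/6)*sqrt(22) and 5/6 - (1/6)*sqrt(22).
Denominator factor (x - 12): pole of order 1 at 12, modulus 12.
The radius of convergence is the smallest modulus among the singular points: 5/6 - (1/6)*sqrt(22).
The factor x**2 - 5*x/3 + 1/12 splits as (x - a)(x - a') with a = 5/6 - (1/6)*sqrt(22), a' = 5/6 + (1/6)*sqrt(22). At the order-1 pole a set g(x) = (x - a)*f(x) = [(x**2 + 9*x/10 + 4/5)/(x - 12)] / (x - a').
Simple pole: residue = g(a) at a = 5/6 - (1/6)*sqrt(22), which is -1891/14890 + (3011/81895)*sqrt(22).
The factor x**2 - 5*x/3 + 1/12 splits as (x - a)(x - a') with a = 5/6 + (1/6)*sqrt(22), a' = 5/6 - (1/6)*sqrt(22). At the order-1 pole a set g(x) = (x - a)*f(x) = [(x**2 + 9*x/10 + 4/5)/(x - 12)] / (x - a').
Simple pole: residue = g(a) at a = 5/6 + (1/6)*sqrt(22), which is -1891/14890 - (3011/81895)*sqrt(22).
At the order-1 pole 12 set g(x) = (x - (12))*f(x) = (x**2 + 9*x/10 + 4/5)/(x**2 - 5*x/3 + 1/12).
Simple pole: residue = g(a) at a = 12, which is 9336/7445.
List the singular points by increasing real part (a conjugate pair: the negative imaginary part first).


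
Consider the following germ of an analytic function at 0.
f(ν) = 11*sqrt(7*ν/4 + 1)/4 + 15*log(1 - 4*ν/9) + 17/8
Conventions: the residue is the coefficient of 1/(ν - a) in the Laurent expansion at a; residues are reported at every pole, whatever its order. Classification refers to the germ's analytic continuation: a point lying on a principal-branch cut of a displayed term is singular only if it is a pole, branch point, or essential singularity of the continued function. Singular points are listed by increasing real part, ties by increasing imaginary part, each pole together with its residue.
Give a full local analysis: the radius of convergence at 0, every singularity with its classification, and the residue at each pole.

Branch term (11/4)*sqrt(1 - ν/(-4/7)): its argument vanishes at ν = -4/7, a square-root branch point, modulus 4/7.
Branch term (15)*log(1 - ν/(9/4)): its argument vanishes at ν = 9/4, a logarithmic branch point, modulus 9/4.
The radius of convergence is the smallest modulus among the singular points: 4/7.
List the singular points by increasing real part (a conjugate pair: the negative imaginary part first).

Radius of convergence at 0: 4/7.
At -4/7: an algebraic (square-root) branch point.
At 9/4: a logarithmic branch point.


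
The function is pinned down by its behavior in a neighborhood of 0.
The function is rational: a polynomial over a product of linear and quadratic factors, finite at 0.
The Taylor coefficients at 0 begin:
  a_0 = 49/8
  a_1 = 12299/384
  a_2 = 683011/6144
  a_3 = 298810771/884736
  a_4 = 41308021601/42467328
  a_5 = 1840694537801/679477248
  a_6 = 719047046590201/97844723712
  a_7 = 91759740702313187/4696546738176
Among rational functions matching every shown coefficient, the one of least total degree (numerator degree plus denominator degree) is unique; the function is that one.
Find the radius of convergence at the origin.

The radius of convergence is 3/7.

No rational of total degree below 4 reproduces all 8 coefficients; solving the [0/4] Pade equations on them gives f(φ) = 1/((φ - 3/7)**2*(φ**2 - φ/2 + 8/9)), whose expansion matches every shown term.
Denominator factor (φ**2 - φ/2 + 8/9): discriminant -119/36, complex-conjugate roots (1/4) + ((1/12)*sqrt(119))*i and (1/4) - ((1/12)*sqrt(119))*i; poles of order 1, moduli (2/3)*sqrt(2) and (2/3)*sqrt(2).
Denominator factor (φ - 3/7)^2: pole of order 2 at 3/7, modulus 3/7.
The radius of convergence is the smallest modulus among the singular points: 3/7.


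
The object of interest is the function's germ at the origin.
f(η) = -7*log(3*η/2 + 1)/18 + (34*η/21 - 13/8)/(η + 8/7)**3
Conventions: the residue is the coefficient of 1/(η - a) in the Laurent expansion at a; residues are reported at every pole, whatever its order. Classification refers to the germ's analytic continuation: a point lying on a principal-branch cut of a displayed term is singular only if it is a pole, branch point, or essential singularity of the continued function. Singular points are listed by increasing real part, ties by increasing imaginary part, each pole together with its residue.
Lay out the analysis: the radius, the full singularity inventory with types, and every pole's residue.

Denominator factor (η + 8/7)^3: pole of order 3 at -8/7, modulus 8/7.
Branch term (-7/18)*log(1 - η/(-2/3)): its argument vanishes at η = -2/3, a logarithmic branch point, modulus 2/3.
The radius of convergence is the smallest modulus among the singular points: 2/3.
The branch term is analytic at -8/7 and contributes nothing to the residue; only the rational part matters.
At the order-3 pole -8/7 set g(η) = (η - (-8/7))^3*(rational part) = 34*η/21 - 13/8.
Order-3 pole: residue = g''(a)/2; g''(-8/7) = 0, so the residue is 0.
List the singular points by increasing real part (a conjugate pair: the negative imaginary part first).

Radius of convergence at 0: 2/3.
At -8/7: a pole of order 3; residue 0.
At -2/3: a logarithmic branch point.


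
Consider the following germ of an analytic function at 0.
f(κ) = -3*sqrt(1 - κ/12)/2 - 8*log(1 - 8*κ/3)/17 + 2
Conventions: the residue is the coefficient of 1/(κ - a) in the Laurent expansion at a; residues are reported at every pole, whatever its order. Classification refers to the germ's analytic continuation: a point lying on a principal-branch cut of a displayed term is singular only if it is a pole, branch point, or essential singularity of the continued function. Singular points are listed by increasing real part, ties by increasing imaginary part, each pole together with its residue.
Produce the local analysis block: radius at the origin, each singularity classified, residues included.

Radius of convergence at 0: 3/8.
At 3/8: a logarithmic branch point.
At 12: an algebraic (square-root) branch point.

Branch term (-8/17)*log(1 - κ/(3/8)): its argument vanishes at κ = 3/8, a logarithmic branch point, modulus 3/8.
Branch term (-3/2)*sqrt(1 - κ/(12)): its argument vanishes at κ = 12, a square-root branch point, modulus 12.
The radius of convergence is the smallest modulus among the singular points: 3/8.
List the singular points by increasing real part (a conjugate pair: the negative imaginary part first).


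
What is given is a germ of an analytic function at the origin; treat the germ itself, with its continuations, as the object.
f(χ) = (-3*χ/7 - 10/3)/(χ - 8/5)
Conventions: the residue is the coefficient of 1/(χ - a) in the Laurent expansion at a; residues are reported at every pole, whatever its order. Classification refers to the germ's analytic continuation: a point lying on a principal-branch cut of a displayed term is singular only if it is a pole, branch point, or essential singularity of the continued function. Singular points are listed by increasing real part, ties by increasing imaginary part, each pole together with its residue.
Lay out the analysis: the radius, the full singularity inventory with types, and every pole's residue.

Radius of convergence at 0: 8/5.
At 8/5: a pole of order 1; residue -422/105.

Denominator factor (χ - 8/5): pole of order 1 at 8/5, modulus 8/5.
The radius of convergence is the smallest modulus among the singular points: 8/5.
At the order-1 pole 8/5 set g(χ) = (χ - (8/5))*f(χ) = -3*χ/7 - 10/3.
Simple pole: residue = g(a) at a = 8/5, which is -422/105.


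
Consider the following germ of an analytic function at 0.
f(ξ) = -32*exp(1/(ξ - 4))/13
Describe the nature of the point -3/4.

The point is a regular point.

There is no denominator, hence no pole anywhere.
The essential point of exp(1/(ξ - (4))) is 4, not -3/4.
So the germ continues analytically to -3/4.


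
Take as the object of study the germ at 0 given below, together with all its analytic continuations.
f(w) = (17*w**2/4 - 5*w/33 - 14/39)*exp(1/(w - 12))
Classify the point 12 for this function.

The point is an essential singularity.

The exponent 1/(w - (12)) has a pole at 12, so exp(1/(w - (12))) takes every nonzero value near it: an essential singularity (not a pole of any order).


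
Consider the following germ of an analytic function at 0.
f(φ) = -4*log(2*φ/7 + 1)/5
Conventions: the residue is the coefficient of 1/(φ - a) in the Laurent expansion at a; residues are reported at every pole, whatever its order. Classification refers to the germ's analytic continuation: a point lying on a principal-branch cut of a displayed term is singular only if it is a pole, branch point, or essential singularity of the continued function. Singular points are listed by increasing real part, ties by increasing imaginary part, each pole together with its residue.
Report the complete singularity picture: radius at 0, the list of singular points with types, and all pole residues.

Branch term (-4/5)*log(1 - φ/(-7/2)): its argument vanishes at φ = -7/2, a logarithmic branch point, modulus 7/2.
The radius of convergence is the smallest modulus among the singular points: 7/2.

Radius of convergence at 0: 7/2.
At -7/2: a logarithmic branch point.


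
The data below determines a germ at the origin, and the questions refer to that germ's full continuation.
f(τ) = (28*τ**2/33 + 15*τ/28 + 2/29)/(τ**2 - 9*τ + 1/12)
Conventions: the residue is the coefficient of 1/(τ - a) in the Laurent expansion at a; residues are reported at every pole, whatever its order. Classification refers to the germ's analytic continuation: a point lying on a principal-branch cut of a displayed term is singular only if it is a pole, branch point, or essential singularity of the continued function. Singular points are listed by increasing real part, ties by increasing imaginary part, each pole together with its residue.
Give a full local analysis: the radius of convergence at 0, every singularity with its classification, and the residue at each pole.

Denominator factor (τ**2 - 9*τ + 1/12): discriminant 242/3, real irrational roots 9/2 + (11/6)*sqrt(6) and 9/2 - (11/6)*sqrt(6); poles of order 1, moduli 9/2 + (11/6)*sqrt(6) and 9/2 - (11/6)*sqrt(6).
The radius of convergence is the smallest modulus among the singular points: 9/2 - (11/6)*sqrt(6).
The factor τ**2 - 9*τ + 1/12 splits as (τ - a)(τ - a') with a = 9/2 - (11/6)*sqrt(6), a' = 9/2 + (11/6)*sqrt(6). At the order-1 pole a set g(τ) = (τ - a)*f(τ) = [28*τ**2/33 + 15*τ/28 + 2/29] / (τ - a').
Simple pole: residue = g(a) at a = 9/2 - (11/6)*sqrt(6), which is 2517/616 - (5912153/3537072)*sqrt(6).
The factor τ**2 - 9*τ + 1/12 splits as (τ - a)(τ - a') with a = 9/2 + (11/6)*sqrt(6), a' = 9/2 - (11/6)*sqrt(6). At the order-1 pole a set g(τ) = (τ - a)*f(τ) = [28*τ**2/33 + 15*τ/28 + 2/29] / (τ - a').
Simple pole: residue = g(a) at a = 9/2 + (11/6)*sqrt(6), which is 2517/616 + (5912153/3537072)*sqrt(6).
List the singular points by increasing real part (a conjugate pair: the negative imaginary part first).

Radius of convergence at 0: 9/2 - (11/6)*sqrt(6).
At 9/2 - (11/6)*sqrt(6): a pole of order 1; residue 2517/616 - (5912153/3537072)*sqrt(6).
At 9/2 + (11/6)*sqrt(6): a pole of order 1; residue 2517/616 + (5912153/3537072)*sqrt(6).


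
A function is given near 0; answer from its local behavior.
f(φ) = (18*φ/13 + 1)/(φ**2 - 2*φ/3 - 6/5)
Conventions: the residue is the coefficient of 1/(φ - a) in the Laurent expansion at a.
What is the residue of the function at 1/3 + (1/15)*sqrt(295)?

The factor φ**2 - 2*φ/3 - 6/5 splits as (φ - a)(φ - a') with a = 1/3 + (1/15)*sqrt(295), a' = 1/3 - (1/15)*sqrt(295). At the order-1 pole a set g(φ) = (φ - a)*f(φ) = [18*φ/13 + 1] / (φ - a').
Simple pole: residue = g(a) at a = 1/3 + (1/15)*sqrt(295), which is 9/13 + (57/1534)*sqrt(295).

The residue is 9/13 + (57/1534)*sqrt(295).


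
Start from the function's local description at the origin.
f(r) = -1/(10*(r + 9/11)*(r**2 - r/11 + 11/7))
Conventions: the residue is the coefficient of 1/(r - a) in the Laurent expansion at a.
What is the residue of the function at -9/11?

At the order-1 pole -9/11 set g(r) = (r - (-9/11))*f(r) = -1/(10*(r**2 - r/11 + 11/7)).
Simple pole: residue = g(a) at a = -9/11, which is -847/19610.

The residue is -847/19610.


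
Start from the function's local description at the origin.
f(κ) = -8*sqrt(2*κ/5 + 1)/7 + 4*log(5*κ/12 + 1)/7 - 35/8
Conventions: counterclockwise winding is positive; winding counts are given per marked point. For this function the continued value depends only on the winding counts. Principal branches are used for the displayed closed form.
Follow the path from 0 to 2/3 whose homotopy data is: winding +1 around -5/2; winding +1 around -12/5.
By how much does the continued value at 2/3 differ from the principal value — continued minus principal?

Continued minus principal equals ((16/105)*sqrt(285)) + ((8/7)*pi)*i.

The rational part is single-valued and drops out of the difference; each branch term changes only by its own monodromy.
(4/7)*log(1 - κ/(-12/5)): each positive loop around -12/5 adds 2*pi*i to the log, so winding +1 contributes (4/7)*(1)*2*pi*i = (8/7)*pi*i.
(-8/7)*sqrt(1 - κ/(-5/2)): winding +1 is odd, the square root flips sign, contributing -2*(-8/7)*sqrt(1 - (2/3)/(-5/2)) = -2*(-8/7)*sqrt(19/15) = (16/105)*sqrt(285).
Summing the contributions at κ = 2/3 gives ((16/105)*sqrt(285)) + ((8/7)*pi)*i.


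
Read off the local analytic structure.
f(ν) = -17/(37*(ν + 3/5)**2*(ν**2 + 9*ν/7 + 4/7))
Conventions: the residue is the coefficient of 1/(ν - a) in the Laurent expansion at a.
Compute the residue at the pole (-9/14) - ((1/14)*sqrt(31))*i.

The residue is (-6375/8288) + ((162775/256928)*sqrt(31))*i.

The factor ν**2 + 9*ν/7 + 4/7 splits as (ν - a)(ν - a') with a = (-9/14) - ((1/14)*sqrt(31))*i, a' = (-9/14) + ((1/14)*sqrt(31))*i. At the order-1 pole a set g(ν) = (ν - a)*f(ν) = [-17/(37*(ν + 3/5)**2)] / (ν - a').
Simple pole: residue = g(a) at a = (-9/14) - ((1/14)*sqrt(31))*i, which is (-6375/8288) + ((162775/256928)*sqrt(31))*i.


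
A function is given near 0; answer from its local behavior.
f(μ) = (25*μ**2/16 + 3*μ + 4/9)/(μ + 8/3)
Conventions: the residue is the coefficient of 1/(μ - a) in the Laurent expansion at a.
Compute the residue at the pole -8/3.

At the order-1 pole -8/3 set g(μ) = (μ - (-8/3))*f(μ) = 25*μ**2/16 + 3*μ + 4/9.
Simple pole: residue = g(a) at a = -8/3, which is 32/9.

The residue is 32/9.


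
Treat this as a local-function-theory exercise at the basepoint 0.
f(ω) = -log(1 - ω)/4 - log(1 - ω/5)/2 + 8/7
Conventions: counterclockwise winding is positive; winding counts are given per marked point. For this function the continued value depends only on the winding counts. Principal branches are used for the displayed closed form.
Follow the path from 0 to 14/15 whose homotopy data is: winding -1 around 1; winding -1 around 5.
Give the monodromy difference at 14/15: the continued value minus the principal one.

The rational part is single-valued and drops out of the difference; each branch term changes only by its own monodromy.
(-1/2)*log(1 - ω/(5)): each positive loop around 5 adds 2*pi*i to the log, so winding -1 contributes (-1/2)*(-1)*2*pi*i = pi*i.
(-1/4)*log(1 - ω/(1)): each positive loop around 1 adds 2*pi*i to the log, so winding -1 contributes (-1/4)*(-1)*2*pi*i = (1/2)*pi*i.
Summing the contributions at ω = 14/15 gives (3/2)*pi*i.

Continued minus principal equals (3/2)*pi*i.


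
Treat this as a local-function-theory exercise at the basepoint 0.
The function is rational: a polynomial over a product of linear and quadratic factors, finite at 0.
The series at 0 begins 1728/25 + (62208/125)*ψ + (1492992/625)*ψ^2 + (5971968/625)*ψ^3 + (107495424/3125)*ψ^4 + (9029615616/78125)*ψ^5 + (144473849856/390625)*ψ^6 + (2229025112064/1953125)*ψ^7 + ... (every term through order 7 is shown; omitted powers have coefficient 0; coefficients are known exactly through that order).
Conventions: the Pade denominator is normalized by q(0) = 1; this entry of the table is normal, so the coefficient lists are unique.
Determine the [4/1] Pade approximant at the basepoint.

The Pade approximant has numerator coefficients [1728/25, 165888/625, 2239488/3125, 23887872/15625, 35831808/15625]; denominator coefficients [1, -84/25].

Taylor coefficients needed (read off): a_0 = 1728/25, a_1 = 62208/125, a_2 = 1492992/625, a_3 = 5971968/625, a_4 = 107495424/3125, a_5 = 9029615616/78125.
Write the denominator as Q(ψ) = 1 + q1*ψ. Requiring Q*f - P = O(ψ^6) with deg P <= 4 kills the coefficients of ψ^5..ψ^5 in Q*f:
  ψ^5: a_5 + q1*a_4 = 0, i.e. 9029615616/78125 + (107495424/3125)*q1 = 0.
Solving this linear system: q1 = -84/25.
The numerator is Q*f truncated at degree 4: P0 = a_0 = 1728/25; P1 = a_1 + q1*a_0 = 165888/625; P2 = a_2 + q1*a_1 = 2239488/3125; P3 = a_3 + q1*a_2 = 23887872/15625; P4 = a_4 + q1*a_3 = 35831808/15625.


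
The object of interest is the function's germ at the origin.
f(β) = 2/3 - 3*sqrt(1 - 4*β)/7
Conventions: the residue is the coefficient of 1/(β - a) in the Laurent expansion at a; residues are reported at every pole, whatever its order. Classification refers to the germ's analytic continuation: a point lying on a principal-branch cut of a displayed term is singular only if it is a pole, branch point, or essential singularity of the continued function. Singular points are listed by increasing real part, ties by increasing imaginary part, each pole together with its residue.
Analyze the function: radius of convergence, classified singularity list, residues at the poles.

Radius of convergence at 0: 1/4.
At 1/4: an algebraic (square-root) branch point.

Branch term (-3/7)*sqrt(1 - β/(1/4)): its argument vanishes at β = 1/4, a square-root branch point, modulus 1/4.
The radius of convergence is the smallest modulus among the singular points: 1/4.


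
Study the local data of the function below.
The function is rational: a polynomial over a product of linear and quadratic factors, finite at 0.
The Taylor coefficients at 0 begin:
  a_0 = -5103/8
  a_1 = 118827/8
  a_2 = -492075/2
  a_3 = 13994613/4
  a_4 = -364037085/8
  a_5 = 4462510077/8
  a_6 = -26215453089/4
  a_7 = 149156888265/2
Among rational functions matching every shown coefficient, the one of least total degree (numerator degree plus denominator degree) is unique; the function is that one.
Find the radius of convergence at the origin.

The radius of convergence is 1/9.

No rational of total degree below 4 reproduces all 8 coefficients; solving the [1/3] Pade equations on them gives f(ω) = (-13*ω/4 - 7/8)/(ω + 1/9)**3, whose expansion matches every shown term.
Denominator factor (ω + 1/9)^3: pole of order 3 at -1/9, modulus 1/9.
The radius of convergence is the smallest modulus among the singular points: 1/9.


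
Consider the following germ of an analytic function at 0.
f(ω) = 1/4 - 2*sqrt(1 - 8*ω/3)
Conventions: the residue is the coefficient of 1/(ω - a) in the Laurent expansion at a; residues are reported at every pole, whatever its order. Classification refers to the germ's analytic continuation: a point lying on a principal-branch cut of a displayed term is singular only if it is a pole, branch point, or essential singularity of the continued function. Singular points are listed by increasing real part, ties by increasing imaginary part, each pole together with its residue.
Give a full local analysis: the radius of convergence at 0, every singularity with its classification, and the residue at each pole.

Branch term (-2)*sqrt(1 - ω/(3/8)): its argument vanishes at ω = 3/8, a square-root branch point, modulus 3/8.
The radius of convergence is the smallest modulus among the singular points: 3/8.

Radius of convergence at 0: 3/8.
At 3/8: an algebraic (square-root) branch point.


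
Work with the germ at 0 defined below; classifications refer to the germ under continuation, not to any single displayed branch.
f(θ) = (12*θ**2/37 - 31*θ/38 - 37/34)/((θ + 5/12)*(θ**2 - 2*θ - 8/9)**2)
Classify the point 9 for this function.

Denominator factors: θ**2 - 2*θ - 8/9 = 559/9 at θ = 9; θ + 5/12 = 113/12 at θ = 9 — none vanishes.
So the germ continues analytically to 9.

The point is a regular point.


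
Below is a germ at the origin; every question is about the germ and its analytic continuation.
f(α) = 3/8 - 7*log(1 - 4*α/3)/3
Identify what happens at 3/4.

The point is a logarithmic branch point.

The term (-7/3)*log(1 - α/(3/4)) has argument 1 - 3/4/(3/4) = 0 at 3/4: a logarithmic (infinitely-sheeted) branch point; the remaining terms are analytic or single-valued there.


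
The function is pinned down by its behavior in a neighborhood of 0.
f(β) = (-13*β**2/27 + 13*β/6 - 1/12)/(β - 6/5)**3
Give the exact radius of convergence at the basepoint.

The radius of convergence is 6/5.

Denominator factor (β - 6/5)^3: pole of order 3 at 6/5, modulus 6/5.
The radius of convergence is the smallest modulus among the singular points: 6/5.


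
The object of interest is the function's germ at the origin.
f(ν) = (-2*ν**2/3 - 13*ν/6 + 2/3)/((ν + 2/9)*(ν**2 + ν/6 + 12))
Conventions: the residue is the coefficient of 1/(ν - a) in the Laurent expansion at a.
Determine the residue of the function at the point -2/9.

The residue is 271/2919.

At the order-1 pole -2/9 set g(ν) = (ν - (-2/9))*f(ν) = (-2*ν**2/3 - 13*ν/6 + 2/3)/(ν**2 + ν/6 + 12).
Simple pole: residue = g(a) at a = -2/9, which is 271/2919.


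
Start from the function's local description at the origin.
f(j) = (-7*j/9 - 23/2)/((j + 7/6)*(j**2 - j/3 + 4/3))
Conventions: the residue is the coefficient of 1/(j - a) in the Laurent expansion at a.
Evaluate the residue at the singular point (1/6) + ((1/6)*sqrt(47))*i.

The residue is (572/333) + ((5353/15651)*sqrt(47))*i.

The factor j**2 - j/3 + 4/3 splits as (j - a)(j - a') with a = (1/6) + ((1/6)*sqrt(47))*i, a' = (1/6) - ((1/6)*sqrt(47))*i. At the order-1 pole a set g(j) = (j - a)*f(j) = [(-7*j/9 - 23/2)/(j + 7/6)] / (j - a').
Simple pole: residue = g(a) at a = (1/6) + ((1/6)*sqrt(47))*i, which is (572/333) + ((5353/15651)*sqrt(47))*i.


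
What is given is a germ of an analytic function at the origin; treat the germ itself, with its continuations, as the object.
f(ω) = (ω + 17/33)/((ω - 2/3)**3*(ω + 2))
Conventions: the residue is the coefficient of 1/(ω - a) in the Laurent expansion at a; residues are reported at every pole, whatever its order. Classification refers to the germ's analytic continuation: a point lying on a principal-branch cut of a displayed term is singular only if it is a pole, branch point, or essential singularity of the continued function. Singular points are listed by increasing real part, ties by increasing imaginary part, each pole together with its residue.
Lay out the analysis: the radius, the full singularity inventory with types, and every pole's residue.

Denominator factor (ω - 2/3)^3: pole of order 3 at 2/3, modulus 2/3.
Denominator factor (ω + 2): pole of order 1 at -2, modulus 2.
The radius of convergence is the smallest modulus among the singular points: 2/3.
At the order-1 pole -2 set g(ω) = (ω - (-2))*f(ω) = (ω + 17/33)/(ω - 2/3)**3.
Simple pole: residue = g(a) at a = -2, which is 441/5632.
At the order-3 pole 2/3 set g(ω) = (ω - (2/3))^3*f(ω) = (ω + 17/33)/(ω + 2).
Order-3 pole: residue = g''(a)/2; g''(2/3) = -441/2816, so the residue is -441/5632.
List the singular points by increasing real part (a conjugate pair: the negative imaginary part first).

Radius of convergence at 0: 2/3.
At -2: a pole of order 1; residue 441/5632.
At 2/3: a pole of order 3; residue -441/5632.


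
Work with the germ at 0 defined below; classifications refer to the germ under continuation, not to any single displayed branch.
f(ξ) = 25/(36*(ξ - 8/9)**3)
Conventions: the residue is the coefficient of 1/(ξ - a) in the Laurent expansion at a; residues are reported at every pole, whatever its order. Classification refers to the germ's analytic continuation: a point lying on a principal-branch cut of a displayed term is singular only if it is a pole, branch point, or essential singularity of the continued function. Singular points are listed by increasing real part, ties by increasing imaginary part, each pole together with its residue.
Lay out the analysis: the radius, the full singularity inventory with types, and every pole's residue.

Denominator factor (ξ - 8/9)^3: pole of order 3 at 8/9, modulus 8/9.
The radius of convergence is the smallest modulus among the singular points: 8/9.
At the order-3 pole 8/9 set g(ξ) = (ξ - (8/9))^3*f(ξ) = 25/36.
Order-3 pole: residue = g''(a)/2; g''(8/9) = 0, so the residue is 0.

Radius of convergence at 0: 8/9.
At 8/9: a pole of order 3; residue 0.


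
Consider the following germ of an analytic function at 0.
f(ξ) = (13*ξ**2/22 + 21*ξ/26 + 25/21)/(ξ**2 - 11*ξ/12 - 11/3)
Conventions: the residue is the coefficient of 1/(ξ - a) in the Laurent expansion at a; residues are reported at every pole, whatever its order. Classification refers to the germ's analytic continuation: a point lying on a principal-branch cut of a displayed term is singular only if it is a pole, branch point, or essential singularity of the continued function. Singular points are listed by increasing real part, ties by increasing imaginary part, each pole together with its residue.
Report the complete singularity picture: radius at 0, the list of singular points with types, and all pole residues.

Denominator factor (ξ**2 - 11*ξ/12 - 11/3): discriminant 2233/144, real irrational roots 11/24 + (1/24)*sqrt(2233) and 11/24 - (1/24)*sqrt(2233); poles of order 1, moduli 11/24 + (1/24)*sqrt(2233) and -11/24 + (1/24)*sqrt(2233).
The radius of convergence is the smallest modulus among the singular points: -11/24 + (1/24)*sqrt(2233).
The factor ξ**2 - 11*ξ/12 - 11/3 splits as (ξ - a)(ξ - a') with a = 11/24 - (1/24)*sqrt(2233), a' = 11/24 + (1/24)*sqrt(2233). At the order-1 pole a set g(ξ) = (ξ - a)*f(ξ) = [13*ξ**2/22 + 21*ξ/26 + 25/21] / (ξ - a').
Simple pole: residue = g(a) at a = 11/24 - (1/24)*sqrt(2233), which is 421/624 - (208385/9753744)*sqrt(2233).
The factor ξ**2 - 11*ξ/12 - 11/3 splits as (ξ - a)(ξ - a') with a = 11/24 + (1/24)*sqrt(2233), a' = 11/24 - (1/24)*sqrt(2233). At the order-1 pole a set g(ξ) = (ξ - a)*f(ξ) = [13*ξ**2/22 + 21*ξ/26 + 25/21] / (ξ - a').
Simple pole: residue = g(a) at a = 11/24 + (1/24)*sqrt(2233), which is 421/624 + (208385/9753744)*sqrt(2233).
List the singular points by increasing real part (a conjugate pair: the negative imaginary part first).

Radius of convergence at 0: -11/24 + (1/24)*sqrt(2233).
At 11/24 - (1/24)*sqrt(2233): a pole of order 1; residue 421/624 - (208385/9753744)*sqrt(2233).
At 11/24 + (1/24)*sqrt(2233): a pole of order 1; residue 421/624 + (208385/9753744)*sqrt(2233).


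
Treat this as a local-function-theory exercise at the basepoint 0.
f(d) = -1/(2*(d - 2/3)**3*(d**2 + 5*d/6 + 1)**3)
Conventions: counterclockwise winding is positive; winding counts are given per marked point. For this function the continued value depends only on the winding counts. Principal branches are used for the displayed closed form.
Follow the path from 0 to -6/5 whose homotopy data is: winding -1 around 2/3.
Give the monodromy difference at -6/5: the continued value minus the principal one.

Continued minus principal equals 0.

The function is rational, hence single-valued: continuing it around any pole returns the same value, so the difference is 0.


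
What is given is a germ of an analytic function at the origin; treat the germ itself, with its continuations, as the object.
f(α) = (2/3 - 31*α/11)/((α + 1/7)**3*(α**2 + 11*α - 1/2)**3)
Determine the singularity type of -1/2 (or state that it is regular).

Denominator factors: α + 1/7 = -5/14 at α = -1/2; α**2 + 11*α - 1/2 = -23/4 at α = -1/2 — none vanishes.
So the germ continues analytically to -1/2.

The point is a regular point.


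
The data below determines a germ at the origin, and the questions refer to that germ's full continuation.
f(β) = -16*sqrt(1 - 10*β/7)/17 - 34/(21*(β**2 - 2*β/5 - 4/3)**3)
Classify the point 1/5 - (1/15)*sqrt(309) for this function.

The denominator factor β**2 - 2*β/5 - 4/3 vanishes at 1/5 - (1/15)*sqrt(309) and appears to the power 3; the numerator there equals -34/21, nonzero, and no other factor vanishes.
The branch terms are analytic at this point.
Hence a pole whose order is the multiplicity, 3.

The point is a pole of order 3.


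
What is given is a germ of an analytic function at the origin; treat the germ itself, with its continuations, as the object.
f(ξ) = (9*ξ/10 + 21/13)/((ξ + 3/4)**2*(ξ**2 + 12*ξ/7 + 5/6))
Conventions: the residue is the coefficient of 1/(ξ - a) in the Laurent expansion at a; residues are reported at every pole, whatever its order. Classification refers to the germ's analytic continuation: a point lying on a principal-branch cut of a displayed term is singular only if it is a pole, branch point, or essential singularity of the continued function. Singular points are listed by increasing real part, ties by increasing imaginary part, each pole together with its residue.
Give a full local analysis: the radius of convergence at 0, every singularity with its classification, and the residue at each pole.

Denominator factor (ξ**2 + 12*ξ/7 + 5/6): discriminant -58/147, complex-conjugate roots (-6/7) + ((1/42)*sqrt(174))*i and (-6/7) - ((1/42)*sqrt(174))*i; poles of order 1, moduli (1/6)*sqrt(30) and (1/6)*sqrt(30).
Denominator factor (ξ + 3/4)^2: pole of order 2 at -3/4, modulus 3/4.
The radius of convergence is the smallest modulus among the singular points: 3/4.
The factor ξ**2 + 12*ξ/7 + 5/6 splits as (ξ - a)(ξ - a') with a = (-6/7) - ((1/42)*sqrt(174))*i, a' = (-6/7) + ((1/42)*sqrt(174))*i. At the order-1 pole a set g(ξ) = (ξ - a)*f(ξ) = [(9*ξ/10 + 21/13)/(ξ + 3/4)**2] / (ξ - a').
Simple pole: residue = g(a) at a = (-6/7) - ((1/42)*sqrt(174))*i, which is (375732/88985) - ((2377872/2580565)*sqrt(174))*i.
The factor ξ**2 + 12*ξ/7 + 5/6 splits as (ξ - a)(ξ - a') with a = (-6/7) + ((1/42)*sqrt(174))*i, a' = (-6/7) - ((1/42)*sqrt(174))*i. At the order-1 pole a set g(ξ) = (ξ - a)*f(ξ) = [(9*ξ/10 + 21/13)/(ξ + 3/4)**2] / (ξ - a').
Simple pole: residue = g(a) at a = (-6/7) + ((1/42)*sqrt(174))*i, which is (375732/88985) + ((2377872/2580565)*sqrt(174))*i.
At the order-2 pole -3/4 set g(ξ) = (ξ - (-3/4))^2*f(ξ) = (9*ξ/10 + 21/13)/(ξ**2 + 12*ξ/7 + 5/6).
Order-2 pole: residue = g'(a); g'(-3/4) = -751464/88985, so the residue is -751464/88985.
List the singular points by increasing real part (a conjugate pair: the negative imaginary part first).

Radius of convergence at 0: 3/4.
At (-6/7) - ((1/42)*sqrt(174))*i: a pole of order 1; residue (375732/88985) - ((2377872/2580565)*sqrt(174))*i.
At (-6/7) + ((1/42)*sqrt(174))*i: a pole of order 1; residue (375732/88985) + ((2377872/2580565)*sqrt(174))*i.
At -3/4: a pole of order 2; residue -751464/88985.


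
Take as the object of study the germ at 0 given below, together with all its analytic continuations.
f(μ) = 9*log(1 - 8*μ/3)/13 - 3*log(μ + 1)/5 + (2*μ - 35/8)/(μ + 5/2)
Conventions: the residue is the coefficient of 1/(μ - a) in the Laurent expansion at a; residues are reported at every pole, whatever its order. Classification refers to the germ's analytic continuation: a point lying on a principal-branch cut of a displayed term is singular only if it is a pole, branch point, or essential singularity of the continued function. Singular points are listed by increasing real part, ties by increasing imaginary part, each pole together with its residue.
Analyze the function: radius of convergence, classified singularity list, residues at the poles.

Denominator factor (μ + 5/2): pole of order 1 at -5/2, modulus 5/2.
Branch term (9/13)*log(1 - μ/(3/8)): its argument vanishes at μ = 3/8, a logarithmic branch point, modulus 3/8.
Branch term (-3/5)*log(1 - μ/(-1)): its argument vanishes at μ = -1, a logarithmic branch point, modulus 1.
The radius of convergence is the smallest modulus among the singular points: 3/8.
The branch terms are analytic at -5/2 and contribute nothing to the residue; only the rational part matters.
At the order-1 pole -5/2 set g(μ) = (μ - (-5/2))*(rational part) = 2*μ - 35/8.
Simple pole: residue = g(a) at a = -5/2, which is -75/8.
List the singular points by increasing real part (a conjugate pair: the negative imaginary part first).

Radius of convergence at 0: 3/8.
At -5/2: a pole of order 1; residue -75/8.
At -1: a logarithmic branch point.
At 3/8: a logarithmic branch point.


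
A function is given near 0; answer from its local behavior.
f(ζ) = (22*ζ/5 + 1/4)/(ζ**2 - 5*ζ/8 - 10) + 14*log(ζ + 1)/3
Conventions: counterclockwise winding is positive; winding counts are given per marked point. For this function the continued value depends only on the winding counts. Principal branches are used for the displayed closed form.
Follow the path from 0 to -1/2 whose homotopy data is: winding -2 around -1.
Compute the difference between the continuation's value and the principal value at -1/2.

The rational part is single-valued and drops out of the difference; each branch term changes only by its own monodromy.
(14/3)*log(1 - ζ/(-1)): each positive loop around -1 adds 2*pi*i to the log, so winding -2 contributes (14/3)*(-2)*2*pi*i = -(56/3)*pi*i.
Summing the contributions at ζ = -1/2 gives -(56/3)*pi*i.

Continued minus principal equals -(56/3)*pi*i.


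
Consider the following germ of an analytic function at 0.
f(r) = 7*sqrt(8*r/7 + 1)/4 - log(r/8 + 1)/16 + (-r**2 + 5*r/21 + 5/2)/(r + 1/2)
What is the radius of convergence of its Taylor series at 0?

The radius of convergence is 1/2.

Denominator factor (r + 1/2): pole of order 1 at -1/2, modulus 1/2.
Branch term (7/4)*sqrt(1 - r/(-7/8)): its argument vanishes at r = -7/8, a square-root branch point, modulus 7/8.
Branch term (-1/16)*log(1 - r/(-8)): its argument vanishes at r = -8, a logarithmic branch point, modulus 8.
The radius of convergence is the smallest modulus among the singular points: 1/2.


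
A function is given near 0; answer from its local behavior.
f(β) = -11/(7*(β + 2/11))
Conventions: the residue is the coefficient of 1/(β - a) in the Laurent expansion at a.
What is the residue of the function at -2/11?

At the order-1 pole -2/11 set g(β) = (β - (-2/11))*f(β) = -11/7.
Simple pole: residue = g(a) at a = -2/11, which is -11/7.

The residue is -11/7.


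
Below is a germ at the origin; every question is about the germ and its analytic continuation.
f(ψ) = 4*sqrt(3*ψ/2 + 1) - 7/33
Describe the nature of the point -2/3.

The term (4)*sqrt(1 - ψ/(-2/3)) has argument 1 - -2/3/(-2/3) = 0 at -2/3: a square-root (algebraic, two-sheeted) branch point; the remaining terms are analytic or single-valued there.

The point is an algebraic (square-root) branch point.


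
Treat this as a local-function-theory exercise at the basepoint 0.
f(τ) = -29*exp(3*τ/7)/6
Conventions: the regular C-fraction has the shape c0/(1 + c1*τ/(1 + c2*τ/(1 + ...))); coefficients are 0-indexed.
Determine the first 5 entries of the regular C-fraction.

The regular C-fraction coefficients are [-29/6, -3/7, 3/14, -1/14, 1/14].

Taylor coefficients (expand at 0): a_0 = -29/6, a_1 = -29/14, a_2 = -87/196, a_3 = -87/1372, a_4 = -261/38416.
c0 = a_0 = -29/6. Peel one level at a time: if S = 1 + c*τ/S' with S'(0) = 1, then c is the τ-coefficient of S and S' = c*τ/(S - 1).
S_1 = c0/f = 1 + (-3/7)*τ + (9/98)*τ^2 + ...; c1 = -3/7.
S_2 = c1*τ/(S_1 - 1) = 1 + (3/14)*τ + (3/196)*τ^2 + ...; c2 = 3/14.
S_3 = c2*τ/(S_2 - 1) = 1 + (-1/14)*τ + (1/196)*τ^2 + ...; c3 = -1/14.
S_4 = c3*τ/(S_3 - 1) = 1 + (1/14)*τ + ...; c4 = 1/14.
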